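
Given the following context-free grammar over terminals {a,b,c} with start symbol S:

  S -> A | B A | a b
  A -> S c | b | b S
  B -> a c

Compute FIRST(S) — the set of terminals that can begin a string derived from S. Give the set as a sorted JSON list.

Compute FIRST by fixpoint:
[1]
  A via A→b: +{b}
  B via B→a c: +{a}
  S via S→A: +{b}
  S via S→B A: +{a}
  FIRST(S)={a,b}  FIRST(A)={b}  FIRST(B)={a}
[2]
  A via A→S c: +{a}
  FIRST(S)={a,b}  FIRST(A)={a,b}  FIRST(B)={a}
[3] (stable)
  FIRST(S)={a,b}  FIRST(A)={a,b}  FIRST(B)={a}

FIRST(S) = ["a", "b"]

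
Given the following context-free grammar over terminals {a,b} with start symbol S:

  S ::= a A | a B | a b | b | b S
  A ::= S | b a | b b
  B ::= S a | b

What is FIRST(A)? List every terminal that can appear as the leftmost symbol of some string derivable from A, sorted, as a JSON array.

Compute FIRST by fixpoint:
iter 1:
  A via A→b a: +{b}
  B via B→b: +{b}
  S via S→a A: +{a}
  S via S→b: +{b}
  FIRST(S)={a,b}  FIRST(A)={b}  FIRST(B)={b}
iter 2:
  A via A→S: +{a}
  B via B→S a: +{a}
  FIRST(S)={a,b}  FIRST(A)={a,b}  FIRST(B)={a,b}
iter 3: (stable)
  FIRST(S)={a,b}  FIRST(A)={a,b}  FIRST(B)={a,b}

FIRST(A) = ["a", "b"]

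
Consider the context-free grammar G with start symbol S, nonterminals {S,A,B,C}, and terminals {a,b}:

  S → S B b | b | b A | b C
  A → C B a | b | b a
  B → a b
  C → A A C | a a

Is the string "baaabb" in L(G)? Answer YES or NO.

CNF form of G:
  S -> S X4 | T1 A | T1 C | b
  A -> C X2 | T1 T0 | b
  B -> T0 T1
  C -> A X3 | T0 T0
  T0 -> a
  T1 -> b
  X2 -> B T0
  X3 -> A C
  X4 -> B T1

CYK table (by increasing span):
  T[0,0] 'b' = {A,S,T1}  orig:{A,S}
  T[1,1] 'a' = {T0}  orig:{}
  T[2,2] 'a' = {T0}  orig:{}
  T[3,3] 'a' = {T0}  orig:{}
  T[4,4] 'b' = {A,S,T1}  orig:{A,S}
  T[5,5] 'b' = {A,S,T1}  orig:{A,S}
  T[0,1] 'ba' = {A}
  T[1,2] 'aa' = {C}
  T[2,3] 'aa' = {C}
  T[3,4] 'ab' = {B}
  T[4,5] 'bb' = {S}
  T[0,2] 'baa' = {S,X3}  orig:{S}
  T[1,3] 'aaa' = ∅
  T[2,4] 'aab' = ∅
  T[3,5] 'abb' = {X4}  orig:{}
  T[0,3] 'baaa' = {X3}  orig:{}
  T[1,4] 'aaab' = ∅
  T[2,5] 'aabb' = ∅
  T[0,4] 'baaab' = ∅
  T[1,5] 'aaabb' = ∅
  T[0,5] 'baaabb' = {S}

S ∈ T[0,5] ⇒ YES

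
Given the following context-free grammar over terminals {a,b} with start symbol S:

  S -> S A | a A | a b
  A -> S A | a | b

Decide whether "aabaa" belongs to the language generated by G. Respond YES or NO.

CNF form of G:
  S -> S A | T0 A | T0 T1
  A -> S A | a | b
  T0 -> a
  T1 -> b

CYK fill:
  [0..0]={A,T0}  "a"  orig:{A}
  [1..1]={A,T0}  "a"  orig:{A}
  [2..2]={A,T1}  "b"  orig:{A}
  [3..3]={A,T0}  "a"  orig:{A}
  [4..4]={A,T0}  "a"  orig:{A}
  [0..1]={S}  "aa"
  [1..2]={S}  "ab"
  [2..3]=∅  "ba"
  [3..4]={S}  "aa"
  [0..2]={A,S}  "aab"
  [1..3]={A,S}  "aba"
  [2..4]=∅  "baa"
  [0..3]={A,S}  "aaba"
  [1..4]={A,S}  "abaa"
  [0..4]={A,S}  "aabaa"

S ∈ T[0,4] ⇒ YES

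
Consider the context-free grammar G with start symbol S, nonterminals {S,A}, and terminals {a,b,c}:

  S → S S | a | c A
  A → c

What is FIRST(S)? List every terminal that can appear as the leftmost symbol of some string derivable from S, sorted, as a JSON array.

FIRST sets, iterate to fixpoint:
[1]
  A via A→c: +{c}
  S via S→a: +{a}
  S via S→c A: +{c}
  FIRST[S]={a,c}  FIRST[A]={c}
[2] done
  FIRST[S]={a,c}  FIRST[A]={c}

FIRST(S) = ["a", "c"]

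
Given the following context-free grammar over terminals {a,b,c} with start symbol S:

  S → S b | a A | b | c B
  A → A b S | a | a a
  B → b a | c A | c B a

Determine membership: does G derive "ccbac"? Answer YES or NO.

CNF form of G:
  S -> S T0 | T1 A | T2 B | b
  A -> A X3 | T1 T1 | a
  B -> T0 T1 | T2 A | T2 X4
  T0 -> b
  T1 -> a
  T2 -> c
  X3 -> T0 S
  X4 -> B T1

Fill CYK table bottom-up:
  cell(0,0) c: {T2}  orig:{}
  cell(1,1) c: {T2}  orig:{}
  cell(2,2) b: {S,T0}  orig:{S}
  cell(3,3) a: {A,T1}  orig:{A}
  cell(4,4) c: {T2}  orig:{}
  cell(0,1) cc: ∅
  cell(1,2) cb: ∅
  cell(2,3) ba: {B}
  cell(3,4) ac: ∅
  cell(0,2) ccb: ∅
  cell(1,3) cba: {S}
  cell(2,4) bac: ∅
  cell(0,3) ccba: ∅
  cell(1,4) cbac: ∅
  cell(0,4) ccbac: ∅

S ∉ T[0,4] ⇒ NO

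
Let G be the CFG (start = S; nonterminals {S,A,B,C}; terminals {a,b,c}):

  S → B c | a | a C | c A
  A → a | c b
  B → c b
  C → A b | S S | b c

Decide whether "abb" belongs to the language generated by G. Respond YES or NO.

CNF form of G:
  S -> B T0 | T0 A | T2 C | a
  A -> T0 T1 | a
  B -> T0 T1
  C -> A T1 | S S | T1 T0
  T0 -> c
  T1 -> b
  T2 -> a

CYK fill:
  [0..0]={A,S,T2}  "a"  orig:{A,S}
  [1..1]={T1}  "b"  orig:{}
  [2..2]={T1}  "b"  orig:{}
  [0..1]={C}  "ab"
  [1..2]=∅  "bb"
  [0..2]=∅  "abb"

S ∉ T[0,2] ⇒ NO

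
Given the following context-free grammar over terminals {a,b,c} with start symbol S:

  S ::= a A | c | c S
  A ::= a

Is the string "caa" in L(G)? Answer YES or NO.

Convert to CNF:
  S -> T0 A | T1 S | c
  A -> a
  T0 -> a
  T1 -> c

CYK fill:
  [0..0]={S,T1}  "c"  orig:{S}
  [1..1]={A,T0}  "a"  orig:{A}
  [2..2]={A,T0}  "a"  orig:{A}
  [0..1]=∅  "ca"
  [1..2]={S}  "aa"
  [0..2]={S}  "caa"

S ∈ T[0,2] ⇒ YES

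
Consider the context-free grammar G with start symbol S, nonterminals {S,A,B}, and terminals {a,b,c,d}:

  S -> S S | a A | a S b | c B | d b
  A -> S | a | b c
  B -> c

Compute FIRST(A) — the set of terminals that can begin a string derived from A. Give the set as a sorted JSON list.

Compute FIRST by fixpoint:
round 1:
  A via A→a: +{a}
  A via A→b c: +{b}
  B via B→c: +{c}
  S via S→a A: +{a}
  S via S→c B: +{c}
  S via S→d b: +{d}
  FIRST(S)={a,c,d}  FIRST(A)={a,b}  FIRST(B)={c}
round 2:
  A via A→S: +{c,d}
  FIRST(S)={a,c,d}  FIRST(A)={a,b,c,d}  FIRST(B)={c}
round 3: (stable)
  FIRST(S)={a,c,d}  FIRST(A)={a,b,c,d}  FIRST(B)={c}

FIRST(A) = ["a", "b", "c", "d"]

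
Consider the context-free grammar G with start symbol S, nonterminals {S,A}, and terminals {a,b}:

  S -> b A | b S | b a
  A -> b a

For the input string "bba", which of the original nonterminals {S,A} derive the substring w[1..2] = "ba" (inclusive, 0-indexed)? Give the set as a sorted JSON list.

CNF form of G:
  S -> T0 A | T0 S | T0 T1
  A -> T0 T1
  T0 -> b
  T1 -> a

CYK table (by increasing span) — only the sub-triangle for w[1..2]:
  cell(1,1) b: {T0}  orig:{}
  cell(2,2) a: {T1}  orig:{}
  cell(1,2) ba: {A,S}

Original NTs in T[1,2] deriving "ba": ["A", "S"]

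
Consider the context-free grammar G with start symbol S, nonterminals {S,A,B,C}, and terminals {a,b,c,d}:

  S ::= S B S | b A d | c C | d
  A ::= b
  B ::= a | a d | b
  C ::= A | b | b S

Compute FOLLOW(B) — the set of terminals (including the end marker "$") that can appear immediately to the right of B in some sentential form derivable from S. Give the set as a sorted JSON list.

Compute FIRST by fixpoint:
round 1:
  A via A→b: +{b}
  B via B→a: +{a}
  B via B→b: +{b}
  C via C→A: +{b}
  S via S→b A d: +{b}
  S via S→c C: +{c}
  S via S→d: +{d}
  FIRST(S)={b,c,d}  FIRST(A)={b}  FIRST(B)={a,b}  FIRST(C)={b}
round 2: (no change)
  FIRST(S)={b,c,d}  FIRST(A)={b}  FIRST(B)={a,b}  FIRST(C)={b}

Compute FOLLOW by fixpoint:
initialize: $ ∈ FOLLOW(S)
[1]
  S→S B S: FOLLOW(S) ⊇ FIRST(B) = {a,b}; new: +{a,b}
  S→S B S: FOLLOW(B) ⊇ FIRST(S) = {b,c,d}; new: +{b,c,d}
  S→b A d: FOLLOW(A) ⊇ FIRST(d) = {d}; new: +{d}
  S→c C: FOLLOW(C) ⊇ FOLLOW(S) ⊇ {$,a,b}; new: +{$,a,b}
  S: {$,a,b}  A: {d}  B: {b,c,d}  C: {$,a,b}
[2]
  C→A: FOLLOW(A) ⊇ FOLLOW(C) ⊇ {$,a,b}; new: +{$,a,b}
  S: {$,a,b}  A: {$,a,b,d}  B: {b,c,d}  C: {$,a,b}
[3] (stable)
  S: {$,a,b}  A: {$,a,b,d}  B: {b,c,d}  C: {$,a,b}

FOLLOW(B) = ["b", "c", "d"]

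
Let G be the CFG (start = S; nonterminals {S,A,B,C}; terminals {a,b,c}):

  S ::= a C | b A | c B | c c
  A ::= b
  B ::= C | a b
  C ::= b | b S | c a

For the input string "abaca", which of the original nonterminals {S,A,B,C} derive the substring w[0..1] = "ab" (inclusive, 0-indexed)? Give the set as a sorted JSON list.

Convert to CNF:
  S -> T0 C | T1 A | T2 B | T2 T2
  A -> b
  B -> T0 T1 | T1 S | T2 T0 | b
  C -> T1 S | T2 T0 | b
  T0 -> a
  T1 -> b
  T2 -> c

CYK fill (cells [i..j] with 0 ≤ i ≤ j ≤ 1 only):
  cell(0,0) a: {T0}  orig:{}
  cell(1,1) b: {A,B,C,T1}  orig:{A,B,C}
  cell(0,1) ab: {B,S}

Original NTs in T[0,1] deriving "ab": ["B", "S"]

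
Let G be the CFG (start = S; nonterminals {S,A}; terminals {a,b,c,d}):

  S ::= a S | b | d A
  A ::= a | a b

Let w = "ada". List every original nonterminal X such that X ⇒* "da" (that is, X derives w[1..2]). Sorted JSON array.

Convert to CNF:
  S -> T0 S | T2 A | b
  A -> T0 T1 | a
  T0 -> a
  T1 -> b
  T2 -> d

CYK table (by increasing span), restricted to cells inside w[1..2]:
  cell(1,1) d: {T2}  orig:{}
  cell(2,2) a: {A,T0}  orig:{A}
  cell(1,2) da: {S}

Original NTs in T[1,2] deriving "da": ["S"]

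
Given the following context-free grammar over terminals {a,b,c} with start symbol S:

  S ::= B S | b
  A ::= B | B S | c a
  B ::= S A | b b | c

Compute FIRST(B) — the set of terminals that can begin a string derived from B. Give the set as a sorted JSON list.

FIRST sets, iterate to fixpoint:
iter 1:
  A via A→c a: +{c}
  B via B→b b: +{b}
  B via B→c: +{c}
  S via S→B S: +{b,c}
  FIRST[S]={b,c}  FIRST[A]={c}  FIRST[B]={b,c}
iter 2:
  A via A→B: +{b}
  FIRST[S]={b,c}  FIRST[A]={b,c}  FIRST[B]={b,c}
iter 3: (no change)
  FIRST[S]={b,c}  FIRST[A]={b,c}  FIRST[B]={b,c}

FIRST(B) = ["b", "c"]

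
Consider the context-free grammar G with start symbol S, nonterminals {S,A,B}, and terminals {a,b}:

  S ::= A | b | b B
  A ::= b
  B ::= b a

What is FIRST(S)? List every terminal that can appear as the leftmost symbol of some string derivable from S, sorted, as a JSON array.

FIRST sets, iterate to fixpoint:
pass 1:
  A via A→b: +{b}
  B via B→b a: +{b}
  S via S→A: +{b}
  FIRST(S)={b}  FIRST(A)={b}  FIRST(B)={b}
pass 2: (no change)
  FIRST(S)={b}  FIRST(A)={b}  FIRST(B)={b}

FIRST(S) = ["b"]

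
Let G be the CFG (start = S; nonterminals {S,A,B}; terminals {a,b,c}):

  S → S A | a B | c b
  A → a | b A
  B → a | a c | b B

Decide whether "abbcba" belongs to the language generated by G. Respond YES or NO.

Convert to CNF:
  S -> S A | T1 B | T2 T0
  A -> T0 A | a
  B -> T0 B | T1 T2 | a
  T0 -> b
  T1 -> a
  T2 -> c

Fill CYK table bottom-up:
  [0..0]={A,B,T1}  "a"  orig:{A,B}
  [1..1]={T0}  "b"  orig:{}
  [2..2]={T0}  "b"  orig:{}
  [3..3]={T2}  "c"  orig:{}
  [4..4]={T0}  "b"  orig:{}
  [5..5]={A,B,T1}  "a"  orig:{A,B}
  [0..1]=∅  "ab"
  [1..2]=∅  "bb"
  [2..3]=∅  "bc"
  [3..4]={S}  "cb"
  [4..5]={A,B}  "ba"
  [0..2]=∅  "abb"
  [1..3]=∅  "bbc"
  [2..4]=∅  "bcb"
  [3..5]={S}  "cba"
  [0..3]=∅  "abbc"
  [1..4]=∅  "bbcb"
  [2..5]=∅  "bcba"
  [0..4]=∅  "abbcb"
  [1..5]=∅  "bbcba"
  [0..5]=∅  "abbcba"

S ∉ T[0,5] ⇒ NO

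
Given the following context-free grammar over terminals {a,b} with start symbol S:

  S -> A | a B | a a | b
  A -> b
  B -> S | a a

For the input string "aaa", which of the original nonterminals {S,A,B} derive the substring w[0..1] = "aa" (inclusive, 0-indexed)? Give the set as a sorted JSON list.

Convert to CNF:
  S -> T0 B | T0 T0 | b
  A -> b
  B -> T0 B | T0 T0 | b
  T0 -> a

CYK table (by increasing span) (cells [i..j] with 0 ≤ i ≤ j ≤ 1 only):
  T[0,0] 'a' = {T0}  orig:{}
  T[1,1] 'a' = {T0}  orig:{}
  T[0,1] 'aa' = {B,S}

Original NTs in T[0,1] deriving "aa": ["B", "S"]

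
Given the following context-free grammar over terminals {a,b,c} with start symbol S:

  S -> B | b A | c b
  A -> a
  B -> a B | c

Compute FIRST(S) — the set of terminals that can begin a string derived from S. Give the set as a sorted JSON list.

Compute FIRST by fixpoint:
[1]
  A via A→a: +{a}
  B via B→a B: +{a}
  B via B→c: +{c}
  S via S→B: +{a,c}
  S via S→b A: +{b}
  FIRST(S)={a,b,c}  FIRST(A)={a}  FIRST(B)={a,c}
[2] (stable)
  FIRST(S)={a,b,c}  FIRST(A)={a}  FIRST(B)={a,c}

FIRST(S) = ["a", "b", "c"]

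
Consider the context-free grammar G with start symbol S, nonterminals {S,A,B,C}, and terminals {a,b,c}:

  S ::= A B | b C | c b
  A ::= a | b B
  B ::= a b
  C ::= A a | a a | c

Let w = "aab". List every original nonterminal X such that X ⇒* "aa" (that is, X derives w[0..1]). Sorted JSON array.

CNF form of G:
  S -> A B | T0 C | T2 T0
  A -> T0 B | a
  B -> T1 T0
  C -> A T1 | T1 T1 | c
  T0 -> b
  T1 -> a
  T2 -> c

CYK table (by increasing span) (cells [i..j] with 0 ≤ i ≤ j ≤ 1 only):
  [0..0]={A,T1}  "a"  orig:{A}
  [1..1]={A,T1}  "a"  orig:{A}
  [0..1]={C}  "aa"

Original NTs in T[0,1] deriving "aa": ["C"]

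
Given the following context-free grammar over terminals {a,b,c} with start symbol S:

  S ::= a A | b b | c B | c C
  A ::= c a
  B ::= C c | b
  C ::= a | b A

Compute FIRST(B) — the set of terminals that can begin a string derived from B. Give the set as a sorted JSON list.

FIRST iteration:
iter 1:
  A via A→c a: +{c}
  B via B→b: +{b}
  C via C→a: +{a}
  C via C→b A: +{b}
  S via S→a A: +{a}
  S via S→b b: +{b}
  S via S→c B: +{c}
  FIRST(S)={a,b,c}  FIRST(A)={c}  FIRST(B)={b}  FIRST(C)={a,b}
iter 2:
  B via B→C c: +{a}
  FIRST(S)={a,b,c}  FIRST(A)={c}  FIRST(B)={a,b}  FIRST(C)={a,b}
iter 3: (no change)
  FIRST(S)={a,b,c}  FIRST(A)={c}  FIRST(B)={a,b}  FIRST(C)={a,b}

FIRST(B) = ["a", "b"]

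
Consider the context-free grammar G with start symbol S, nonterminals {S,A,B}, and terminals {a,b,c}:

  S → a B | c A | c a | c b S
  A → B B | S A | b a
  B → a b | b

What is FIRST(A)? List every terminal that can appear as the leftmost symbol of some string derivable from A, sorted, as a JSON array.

FIRST iteration:
pass 1:
  A via A→b a: +{b}
  B via B→a b: +{a}
  B via B→b: +{b}
  S via S→a B: +{a}
  S via S→c A: +{c}
  S: {a,c}  A: {b}  B: {a,b}
pass 2:
  A via A→B B: +{a}
  A via A→S A: +{c}
  S: {a,c}  A: {a,b,c}  B: {a,b}
pass 3: done
  S: {a,c}  A: {a,b,c}  B: {a,b}

FIRST(A) = ["a", "b", "c"]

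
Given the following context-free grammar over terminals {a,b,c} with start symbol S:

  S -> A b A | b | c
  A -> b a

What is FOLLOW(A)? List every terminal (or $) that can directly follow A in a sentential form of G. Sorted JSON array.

FIRST sets, iterate to fixpoint:
[1]
  A via A→b a: +{b}
  S via S→A b A: +{b}
  S via S→c: +{c}
  FIRST[S]={b,c}  FIRST[A]={b}
[2] (stable)
  FIRST[S]={b,c}  FIRST[A]={b}

Compute FOLLOW by fixpoint:
FOLLOW(S) := {$}
pass 1:
  S→A b A: FOLLOW(A) ⊇ FIRST(b) = {b}; new: +{b}
  S→A b A: FOLLOW(A) ⊇ FOLLOW(S) ⊇ {$}; new: +{$}
  S: {$}  A: {$,b}
pass 2: done
  S: {$}  A: {$,b}

FOLLOW(A) = ["$", "b"]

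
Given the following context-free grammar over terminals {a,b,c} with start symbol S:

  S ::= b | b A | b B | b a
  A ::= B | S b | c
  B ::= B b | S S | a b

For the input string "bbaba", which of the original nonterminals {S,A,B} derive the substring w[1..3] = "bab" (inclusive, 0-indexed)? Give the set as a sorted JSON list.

Convert to CNF:
  S -> T0 A | T0 B | T0 T1 | b
  A -> B T0 | S S | S T0 | T1 T0 | c
  B -> B T0 | S S | T1 T0
  T0 -> b
  T1 -> a

CYK fill — only the sub-triangle for w[1..3]:
  [1..1]={S,T0}  "b"  orig:{S}
  [2..2]={T1}  "a"  orig:{}
  [3..3]={S,T0}  "b"  orig:{S}
  [1..2]={S}  "ba"
  [2..3]={A,B}  "ab"
  [1..3]={A,B,S}  "bab"

Original NTs in T[1,3] deriving "bab": ["A", "B", "S"]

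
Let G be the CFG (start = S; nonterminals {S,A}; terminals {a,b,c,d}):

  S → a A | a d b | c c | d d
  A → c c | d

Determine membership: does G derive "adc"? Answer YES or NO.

CNF form of G:
  S -> T0 T0 | T1 A | T1 X4 | T2 T2
  A -> T0 T0 | d
  T0 -> c
  T1 -> a
  T2 -> d
  T3 -> b
  X4 -> T2 T3

Fill CYK table bottom-up:
  T[0,0] 'a' = {T1}  orig:{}
  T[1,1] 'd' = {A,T2}  orig:{A}
  T[2,2] 'c' = {T0}  orig:{}
  T[0,1] 'ad' = {S}
  T[1,2] 'dc' = ∅
  T[0,2] 'adc' = ∅

S ∉ T[0,2] ⇒ NO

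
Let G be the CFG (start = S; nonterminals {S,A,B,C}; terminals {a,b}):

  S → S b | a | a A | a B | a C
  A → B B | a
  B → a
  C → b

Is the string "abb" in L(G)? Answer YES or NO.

CNF form of G:
  S -> S T0 | T1 A | T1 B | T1 C | a
  A -> B B | a
  B -> a
  C -> b
  T0 -> b
  T1 -> a

CYK table (by increasing span):
  T[0,0] 'a' = {A,B,S,T1}  orig:{A,B,S}
  T[1,1] 'b' = {C,T0}  orig:{C}
  T[2,2] 'b' = {C,T0}  orig:{C}
  T[0,1] 'ab' = {S}
  T[1,2] 'bb' = ∅
  T[0,2] 'abb' = {S}

S ∈ T[0,2] ⇒ YES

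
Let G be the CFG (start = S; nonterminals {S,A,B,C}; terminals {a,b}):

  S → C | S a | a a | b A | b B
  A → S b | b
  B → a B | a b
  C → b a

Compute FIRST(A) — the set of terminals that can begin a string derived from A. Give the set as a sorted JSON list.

Compute FIRST by fixpoint:
round 1:
  A via A→b: +{b}
  B via B→a B: +{a}
  C via C→b a: +{b}
  S via S→C: +{b}
  S via S→a a: +{a}
  FIRST(S)={a,b}  FIRST(A)={b}  FIRST(B)={a}  FIRST(C)={b}
round 2:
  A via A→S b: +{a}
  FIRST(S)={a,b}  FIRST(A)={a,b}  FIRST(B)={a}  FIRST(C)={b}
round 3: (no change)
  FIRST(S)={a,b}  FIRST(A)={a,b}  FIRST(B)={a}  FIRST(C)={b}

FIRST(A) = ["a", "b"]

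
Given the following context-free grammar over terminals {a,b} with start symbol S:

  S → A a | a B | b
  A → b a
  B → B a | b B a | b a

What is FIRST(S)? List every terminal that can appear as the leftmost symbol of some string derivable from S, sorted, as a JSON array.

FIRST sets, iterate to fixpoint:
[1]
  A via A→b a: +{b}
  B via B→b B a: +{b}
  S via S→A a: +{b}
  S via S→a B: +{a}
  FIRST(S)={a,b}  FIRST(A)={b}  FIRST(B)={b}
[2] done
  FIRST(S)={a,b}  FIRST(A)={b}  FIRST(B)={b}

FIRST(S) = ["a", "b"]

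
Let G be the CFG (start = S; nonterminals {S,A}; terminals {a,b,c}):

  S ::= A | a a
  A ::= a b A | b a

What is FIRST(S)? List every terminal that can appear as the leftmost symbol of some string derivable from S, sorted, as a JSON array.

FIRST iteration:
round 1:
  A via A→a b A: +{a}
  A via A→b a: +{b}
  S via S→A: +{a,b}
  S: {a,b}  A: {a,b}
round 2: done
  S: {a,b}  A: {a,b}

FIRST(S) = ["a", "b"]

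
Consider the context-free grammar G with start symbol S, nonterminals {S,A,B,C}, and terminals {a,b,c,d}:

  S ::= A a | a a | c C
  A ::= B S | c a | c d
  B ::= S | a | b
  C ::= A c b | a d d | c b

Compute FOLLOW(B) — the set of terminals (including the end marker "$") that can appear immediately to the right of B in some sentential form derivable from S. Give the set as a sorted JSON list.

FIRST sets, iterate to fixpoint:
iter 1:
  A via A→c a: +{c}
  B via B→a: +{a}
  B via B→b: +{b}
  C via C→A c b: +{c}
  C via C→a d d: +{a}
  S via S→A a: +{c}
  S via S→a a: +{a}
  S: {a,c}  A: {c}  B: {a,b}  C: {a,c}
iter 2:
  A via A→B S: +{a,b}
  B via B→S: +{c}
  C via C→A c b: +{b}
  S via S→A a: +{b}
  S: {a,b,c}  A: {a,b,c}  B: {a,b,c}  C: {a,b,c}
iter 3: (no change)
  S: {a,b,c}  A: {a,b,c}  B: {a,b,c}  C: {a,b,c}

FOLLOW iteration:
initialize: $ ∈ FOLLOW(S)
iter 1:
  A→B S: FOLLOW(B) ⊇ FIRST(S) = {a,b,c}; new: +{a,b,c}
  B→S: FOLLOW(S) ⊇ FOLLOW(B) ⊇ {a,b,c}; new: +{a,b,c}
  C→A c b: FOLLOW(A) ⊇ FIRST(c) = {c}; new: +{c}
  S→A a: FOLLOW(A) ⊇ FIRST(a) = {a}; new: +{a}
  S→c C: FOLLOW(C) ⊇ FOLLOW(S) ⊇ {$,a,b,c}; new: +{$,a,b,c}
  FOLLOW(S)={$,a,b,c}  FOLLOW(A)={a,c}  FOLLOW(B)={a,b,c}  FOLLOW(C)={$,a,b,c}
iter 2: (no change)
  FOLLOW(S)={$,a,b,c}  FOLLOW(A)={a,c}  FOLLOW(B)={a,b,c}  FOLLOW(C)={$,a,b,c}

FOLLOW(B) = ["a", "b", "c"]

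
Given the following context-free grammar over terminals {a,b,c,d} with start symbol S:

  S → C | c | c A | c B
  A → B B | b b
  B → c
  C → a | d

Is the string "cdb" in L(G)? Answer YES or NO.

CNF form of G:
  S -> T1 A | T1 B | a | c | d
  A -> B B | T0 T0
  B -> c
  C -> a | d
  T0 -> b
  T1 -> c

Fill CYK table bottom-up:
  cell(0,0) c: {B,S,T1}  orig:{B,S}
  cell(1,1) d: {C,S}
  cell(2,2) b: {T0}  orig:{}
  cell(0,1) cd: ∅
  cell(1,2) db: ∅
  cell(0,2) cdb: ∅

S ∉ T[0,2] ⇒ NO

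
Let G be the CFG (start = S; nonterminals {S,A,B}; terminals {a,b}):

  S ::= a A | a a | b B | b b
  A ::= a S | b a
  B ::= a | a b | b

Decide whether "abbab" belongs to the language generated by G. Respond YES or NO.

Convert to CNF:
  S -> T0 A | T0 T0 | T1 B | T1 T1
  A -> T0 S | T1 T0
  B -> T0 T1 | a | b
  T0 -> a
  T1 -> b

CYK fill:
  T[0,0] 'a' = {B,T0}  orig:{B}
  T[1,1] 'b' = {B,T1}  orig:{B}
  T[2,2] 'b' = {B,T1}  orig:{B}
  T[3,3] 'a' = {B,T0}  orig:{B}
  T[4,4] 'b' = {B,T1}  orig:{B}
  T[0,1] 'ab' = {B}
  T[1,2] 'bb' = {S}
  T[2,3] 'ba' = {A,S}
  T[3,4] 'ab' = {B}
  T[0,2] 'abb' = {A}
  T[1,3] 'bba' = ∅
  T[2,4] 'bab' = {S}
  T[0,3] 'abba' = ∅
  T[1,4] 'bbab' = ∅
  T[0,4] 'abbab' = ∅

S ∉ T[0,4] ⇒ NO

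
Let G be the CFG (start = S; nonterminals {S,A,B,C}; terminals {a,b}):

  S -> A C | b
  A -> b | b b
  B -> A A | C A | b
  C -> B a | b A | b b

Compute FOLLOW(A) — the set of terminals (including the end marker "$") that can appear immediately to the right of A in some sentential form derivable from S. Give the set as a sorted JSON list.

Compute FIRST by fixpoint:
pass 1:
  A via A→b: +{b}
  B via B→A A: +{b}
  C via C→B a: +{b}
  S via S→A C: +{b}
  FIRST(S)={b}  FIRST(A)={b}  FIRST(B)={b}  FIRST(C)={b}
pass 2: (stable)
  FIRST(S)={b}  FIRST(A)={b}  FIRST(B)={b}  FIRST(C)={b}

FOLLOW iteration:
seed FOLLOW(S) with $
round 1:
  B→A A: FOLLOW(A) ⊇ FIRST(A) = {b}; new: +{b}
  B→C A: FOLLOW(C) ⊇ FIRST(A) = {b}; new: +{b}
  C→B a: FOLLOW(B) ⊇ FIRST(a) = {a}; new: +{a}
  S→A C: FOLLOW(C) ⊇ FOLLOW(S) ⊇ {$}; new: +{$}
  FOLLOW[S]={$}  FOLLOW[A]={b}  FOLLOW[B]={a}  FOLLOW[C]={$,b}
round 2:
  B→A A: FOLLOW(A) ⊇ FOLLOW(B) ⊇ {a}; new: +{a}
  C→b A: FOLLOW(A) ⊇ FOLLOW(C) ⊇ {$,b}; new: +{$}
  FOLLOW[S]={$}  FOLLOW[A]={$,a,b}  FOLLOW[B]={a}  FOLLOW[C]={$,b}
round 3: done
  FOLLOW[S]={$}  FOLLOW[A]={$,a,b}  FOLLOW[B]={a}  FOLLOW[C]={$,b}

FOLLOW(A) = ["$", "a", "b"]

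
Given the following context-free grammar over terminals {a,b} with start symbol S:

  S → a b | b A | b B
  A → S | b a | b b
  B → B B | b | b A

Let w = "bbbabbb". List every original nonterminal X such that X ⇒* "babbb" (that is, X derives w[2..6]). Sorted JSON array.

Convert to CNF:
  S -> T0 T1 | T1 A | T1 B
  A -> T0 T1 | T1 A | T1 B | T1 T0 | T1 T1
  B -> B B | T1 A | b
  T0 -> a
  T1 -> b

CYK table (by increasing span) (cells [i..j] with 2 ≤ i ≤ j ≤ 6 only):
  cell(2,2) b: {B,T1}  orig:{B}
  cell(3,3) a: {T0}  orig:{}
  cell(4,4) b: {B,T1}  orig:{B}
  cell(5,5) b: {B,T1}  orig:{B}
  cell(6,6) b: {B,T1}  orig:{B}
  cell(2,3) ba: {A}
  cell(3,4) ab: {A,S}
  cell(4,5) bb: {A,B,S}
  cell(5,6) bb: {A,B,S}
  cell(2,4) bab: {A,B,S}
  cell(3,5) abb: ∅
  cell(4,6) bbb: {A,B,S}
  cell(2,5) babb: {B}
  cell(3,6) abbb: ∅
  cell(2,6) babbb: {B}

Original NTs in T[2,6] deriving "babbb": ["B"]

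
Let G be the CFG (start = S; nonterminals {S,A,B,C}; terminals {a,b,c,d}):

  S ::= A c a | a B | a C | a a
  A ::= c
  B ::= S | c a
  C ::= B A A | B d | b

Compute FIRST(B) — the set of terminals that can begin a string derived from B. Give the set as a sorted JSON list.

FIRST iteration:
pass 1:
  A via A→c: +{c}
  B via B→c a: +{c}
  C via C→B A A: +{c}
  C via C→b: +{b}
  S via S→A c a: +{c}
  S via S→a B: +{a}
  FIRST[S]={a,c}  FIRST[A]={c}  FIRST[B]={c}  FIRST[C]={b,c}
pass 2:
  B via B→S: +{a}
  C via C→B A A: +{a}
  FIRST[S]={a,c}  FIRST[A]={c}  FIRST[B]={a,c}  FIRST[C]={a,b,c}
pass 3: done
  FIRST[S]={a,c}  FIRST[A]={c}  FIRST[B]={a,c}  FIRST[C]={a,b,c}

FIRST(B) = ["a", "c"]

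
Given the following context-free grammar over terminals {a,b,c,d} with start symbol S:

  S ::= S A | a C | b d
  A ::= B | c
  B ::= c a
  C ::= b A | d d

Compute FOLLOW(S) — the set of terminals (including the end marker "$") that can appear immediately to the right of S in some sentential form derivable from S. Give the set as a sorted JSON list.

FIRST sets, iterate to fixpoint:
iter 1:
  A via A→c: +{c}
  B via B→c a: +{c}
  C via C→b A: +{b}
  C via C→d d: +{d}
  S via S→a C: +{a}
  S via S→b d: +{b}
  S: {a,b}  A: {c}  B: {c}  C: {b,d}
iter 2: (stable)
  S: {a,b}  A: {c}  B: {c}  C: {b,d}

FOLLOW iteration:
seed FOLLOW(S) with $
round 1:
  S→S A: FOLLOW(S) ⊇ FIRST(A) = {c}; new: +{c}
  S→S A: FOLLOW(A) ⊇ FOLLOW(S) ⊇ {$,c}; new: +{$,c}
  S→a C: FOLLOW(C) ⊇ FOLLOW(S) ⊇ {$,c}; new: +{$,c}
  S: {$,c}  A: {$,c}  B: {}  C: {$,c}
round 2:
  A→B: FOLLOW(B) ⊇ FOLLOW(A) ⊇ {$,c}; new: +{$,c}
  S: {$,c}  A: {$,c}  B: {$,c}  C: {$,c}
round 3: — fixpoint
  S: {$,c}  A: {$,c}  B: {$,c}  C: {$,c}

FOLLOW(S) = ["$", "c"]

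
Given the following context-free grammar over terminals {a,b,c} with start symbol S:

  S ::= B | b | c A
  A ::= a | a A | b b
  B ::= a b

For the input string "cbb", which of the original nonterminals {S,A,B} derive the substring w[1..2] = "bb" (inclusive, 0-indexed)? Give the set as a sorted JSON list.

CNF form of G:
  S -> T0 T1 | T2 A | b
  A -> T0 A | T1 T1 | a
  B -> T0 T1
  T0 -> a
  T1 -> b
  T2 -> c

CYK fill — only the sub-triangle for w[1..2]:
  T[1,1] 'b' = {S,T1}  orig:{S}
  T[2,2] 'b' = {S,T1}  orig:{S}
  T[1,2] 'bb' = {A}

Original NTs in T[1,2] deriving "bb": ["A"]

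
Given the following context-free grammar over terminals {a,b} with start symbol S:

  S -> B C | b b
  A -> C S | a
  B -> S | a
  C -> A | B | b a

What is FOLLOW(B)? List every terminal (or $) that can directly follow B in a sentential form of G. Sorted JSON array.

FIRST iteration:
pass 1:
  A via A→a: +{a}
  B via B→a: +{a}
  C via C→A: +{a}
  C via C→b a: +{b}
  S via S→B C: +{a}
  S via S→b b: +{b}
  S: {a,b}  A: {a}  B: {a}  C: {a,b}
pass 2:
  A via A→C S: +{b}
  B via B→S: +{b}
  S: {a,b}  A: {a,b}  B: {a,b}  C: {a,b}
pass 3: — fixpoint
  S: {a,b}  A: {a,b}  B: {a,b}  C: {a,b}

Compute FOLLOW by fixpoint:
FOLLOW(S) := {$}
pass 1:
  A→C S: FOLLOW(C) ⊇ FIRST(S) = {a,b}; new: +{a,b}
  C→A: FOLLOW(A) ⊇ FOLLOW(C) ⊇ {a,b}; new: +{a,b}
  C→B: FOLLOW(B) ⊇ FOLLOW(C) ⊇ {a,b}; new: +{a,b}
  S→B C: FOLLOW(C) ⊇ FOLLOW(S) ⊇ {$}; new: +{$}
  FOLLOW[S]={$}  FOLLOW[A]={a,b}  FOLLOW[B]={a,b}  FOLLOW[C]={$,a,b}
pass 2:
  A→C S: FOLLOW(S) ⊇ FOLLOW(A) ⊇ {a,b}; new: +{a,b}
  C→A: FOLLOW(A) ⊇ FOLLOW(C) ⊇ {$,a,b}; new: +{$}
  C→B: FOLLOW(B) ⊇ FOLLOW(C) ⊇ {$,a,b}; new: +{$}
  FOLLOW[S]={$,a,b}  FOLLOW[A]={$,a,b}  FOLLOW[B]={$,a,b}  FOLLOW[C]={$,a,b}
pass 3: (stable)
  FOLLOW[S]={$,a,b}  FOLLOW[A]={$,a,b}  FOLLOW[B]={$,a,b}  FOLLOW[C]={$,a,b}

FOLLOW(B) = ["$", "a", "b"]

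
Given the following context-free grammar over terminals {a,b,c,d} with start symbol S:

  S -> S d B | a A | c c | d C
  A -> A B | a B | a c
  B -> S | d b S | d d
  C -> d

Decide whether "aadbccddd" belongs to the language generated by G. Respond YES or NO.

CNF form of G:
  S -> S X6 | T0 A | T1 T1 | T2 C
  A -> A B | T0 B | T0 T1
  B -> S X4 | T0 A | T1 T1 | T2 C | T2 T2 | T2 X5
  C -> d
  T0 -> a
  T1 -> c
  T2 -> d
  T3 -> b
  X4 -> T2 B
  X5 -> T3 S
  X6 -> T2 B

Fill CYK table bottom-up:
  [0..0]={T0}  "a"  orig:{}
  [1..1]={T0}  "a"  orig:{}
  [2..2]={C,T2}  "d"  orig:{C}
  [3..3]={T3}  "b"  orig:{}
  [4..4]={T1}  "c"  orig:{}
  [5..5]={T1}  "c"  orig:{}
  [6..6]={C,T2}  "d"  orig:{C}
  [7..7]={C,T2}  "d"  orig:{C}
  [8..8]={C,T2}  "d"  orig:{C}
  [0..1]=∅  "aa"
  [1..2]=∅  "ad"
  [2..3]=∅  "db"
  [3..4]=∅  "bc"
  [4..5]={B,S}  "cc"
  [5..6]=∅  "cd"
  [6..7]={B,S}  "dd"
  [7..8]={B,S}  "dd"
  [0..2]=∅  "aad"
  [1..3]=∅  "adb"
  [2..4]=∅  "dbc"
  [3..5]={X5}  "bcc"  orig:{}
  [4..6]=∅  "ccd"
  [5..7]=∅  "cdd"
  [6..8]={X4,X6}  "ddd"  orig:{}
  [0..3]=∅  "aadb"
  [1..4]=∅  "adbc"
  [2..5]={B}  "dbcc"
  [3..6]=∅  "bccd"
  [4..7]=∅  "ccdd"
  [5..8]=∅  "cddd"
  [0..4]=∅  "aadbc"
  [1..5]={A}  "adbcc"
  [2..6]=∅  "dbccd"
  [3..7]=∅  "bccdd"
  [4..8]={B,S}  "ccddd"
  [0..5]={B,S}  "aadbcc"
  [1..6]=∅  "adbccd"
  [2..7]=∅  "dbccdd"
  [3..8]={X5}  "bccddd"  orig:{}
  [0..6]=∅  "aadbccd"
  [1..7]={A}  "adbccdd"
  [2..8]={B}  "dbccddd"
  [0..7]={B,S}  "aadbccdd"
  [1..8]={A}  "adbccddd"
  [0..8]={B,S}  "aadbccddd"

S ∈ T[0,8] ⇒ YES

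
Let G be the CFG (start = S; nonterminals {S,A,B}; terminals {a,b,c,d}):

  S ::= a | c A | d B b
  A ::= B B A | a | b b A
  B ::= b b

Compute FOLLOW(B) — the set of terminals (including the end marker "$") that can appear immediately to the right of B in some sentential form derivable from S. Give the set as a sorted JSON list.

FIRST sets, iterate to fixpoint:
pass 1:
  A via A→a: +{a}
  A via A→b b A: +{b}
  B via B→b b: +{b}
  S via S→a: +{a}
  S via S→c A: +{c}
  S via S→d B b: +{d}
  S: {a,c,d}  A: {a,b}  B: {b}
pass 2: (no change)
  S: {a,c,d}  A: {a,b}  B: {b}

Compute FOLLOW by fixpoint:
FOLLOW(S) := {$}
iter 1:
  A→B B A: FOLLOW(B) ⊇ FIRST(B) = {b}; new: +{b}
  A→B B A: FOLLOW(B) ⊇ FIRST(A) = {a,b}; new: +{a}
  S→c A: FOLLOW(A) ⊇ FOLLOW(S) ⊇ {$}; new: +{$}
  FOLLOW[S]={$}  FOLLOW[A]={$}  FOLLOW[B]={a,b}
iter 2: done
  FOLLOW[S]={$}  FOLLOW[A]={$}  FOLLOW[B]={a,b}

FOLLOW(B) = ["a", "b"]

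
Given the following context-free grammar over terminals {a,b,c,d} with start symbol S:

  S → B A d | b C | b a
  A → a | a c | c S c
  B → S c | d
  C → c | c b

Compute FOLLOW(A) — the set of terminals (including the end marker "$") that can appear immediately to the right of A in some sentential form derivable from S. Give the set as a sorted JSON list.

Compute FIRST by fixpoint:
round 1:
  A via A→a: +{a}
  A via A→c S c: +{c}
  B via B→d: +{d}
  C via C→c: +{c}
  S via S→B A d: +{d}
  S via S→b C: +{b}
  FIRST[S]={b,d}  FIRST[A]={a,c}  FIRST[B]={d}  FIRST[C]={c}
round 2:
  B via B→S c: +{b}
  FIRST[S]={b,d}  FIRST[A]={a,c}  FIRST[B]={b,d}  FIRST[C]={c}
round 3: (stable)
  FIRST[S]={b,d}  FIRST[A]={a,c}  FIRST[B]={b,d}  FIRST[C]={c}

FOLLOW iteration:
FOLLOW(S) := {$}
[1]
  A→c S c: FOLLOW(S) ⊇ FIRST(c) = {c}; new: +{c}
  S→B A d: FOLLOW(B) ⊇ FIRST(A) = {a,c}; new: +{a,c}
  S→B A d: FOLLOW(A) ⊇ FIRST(d) = {d}; new: +{d}
  S→b C: FOLLOW(C) ⊇ FOLLOW(S) ⊇ {$,c}; new: +{$,c}
  FOLLOW(S)={$,c}  FOLLOW(A)={d}  FOLLOW(B)={a,c}  FOLLOW(C)={$,c}
[2] — fixpoint
  FOLLOW(S)={$,c}  FOLLOW(A)={d}  FOLLOW(B)={a,c}  FOLLOW(C)={$,c}

FOLLOW(A) = ["d"]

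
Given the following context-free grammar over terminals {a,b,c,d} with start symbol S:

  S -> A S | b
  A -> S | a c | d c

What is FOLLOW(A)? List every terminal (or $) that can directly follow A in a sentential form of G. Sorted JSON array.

Compute FIRST by fixpoint:
iter 1:
  A via A→a c: +{a}
  A via A→d c: +{d}
  S via S→A S: +{a,d}
  S via S→b: +{b}
  FIRST[S]={a,b,d}  FIRST[A]={a,d}
iter 2:
  A via A→S: +{b}
  FIRST[S]={a,b,d}  FIRST[A]={a,b,d}
iter 3: (stable)
  FIRST[S]={a,b,d}  FIRST[A]={a,b,d}

FOLLOW iteration:
FOLLOW(S) := {$}
round 1:
  S→A S: FOLLOW(A) ⊇ FIRST(S) = {a,b,d}; new: +{a,b,d}
  FOLLOW(S)={$}  FOLLOW(A)={a,b,d}
round 2:
  A→S: FOLLOW(S) ⊇ FOLLOW(A) ⊇ {a,b,d}; new: +{a,b,d}
  FOLLOW(S)={$,a,b,d}  FOLLOW(A)={a,b,d}
round 3: — fixpoint
  FOLLOW(S)={$,a,b,d}  FOLLOW(A)={a,b,d}

FOLLOW(A) = ["a", "b", "d"]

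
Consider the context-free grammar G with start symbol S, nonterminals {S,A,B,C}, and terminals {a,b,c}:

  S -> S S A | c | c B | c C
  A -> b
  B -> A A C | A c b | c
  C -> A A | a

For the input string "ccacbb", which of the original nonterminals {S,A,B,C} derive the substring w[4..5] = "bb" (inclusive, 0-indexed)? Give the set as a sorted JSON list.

Convert to CNF:
  S -> S X4 | T0 B | T0 C | c
  A -> b
  B -> A X2 | A X3 | c
  C -> A A | a
  T0 -> c
  T1 -> b
  X2 -> A C
  X3 -> T0 T1
  X4 -> S A

CYK table (by increasing span) (cells [i..j] with 4 ≤ i ≤ j ≤ 5 only):
  T[4,4] 'b' = {A,T1}  orig:{A}
  T[5,5] 'b' = {A,T1}  orig:{A}
  T[4,5] 'bb' = {C}

Original NTs in T[4,5] deriving "bb": ["C"]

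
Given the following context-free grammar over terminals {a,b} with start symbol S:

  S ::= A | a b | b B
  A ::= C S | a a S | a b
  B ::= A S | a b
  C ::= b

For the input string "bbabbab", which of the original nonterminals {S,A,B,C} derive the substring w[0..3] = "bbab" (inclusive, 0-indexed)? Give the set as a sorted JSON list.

CNF form of G:
  S -> C S | T0 T1 | T0 X3 | T1 B
  A -> C S | T0 T1 | T0 X2
  B -> A S | T0 T1
  C -> b
  T0 -> a
  T1 -> b
  X2 -> T0 S
  X3 -> T0 S

CYK table (by increasing span) — only the sub-triangle for w[0..3]:
  cell(0,0) b: {C,T1}  orig:{C}
  cell(1,1) b: {C,T1}  orig:{C}
  cell(2,2) a: {T0}  orig:{}
  cell(3,3) b: {C,T1}  orig:{C}
  cell(0,1) bb: ∅
  cell(1,2) ba: ∅
  cell(2,3) ab: {A,B,S}
  cell(0,2) bba: ∅
  cell(1,3) bab: {A,S}
  cell(0,3) bbab: {A,S}

Original NTs in T[0,3] deriving "bbab": ["A", "S"]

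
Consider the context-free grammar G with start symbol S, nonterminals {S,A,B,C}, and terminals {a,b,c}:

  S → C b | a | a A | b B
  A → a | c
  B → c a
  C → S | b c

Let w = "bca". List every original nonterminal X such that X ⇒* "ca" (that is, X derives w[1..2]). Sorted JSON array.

CNF form of G:
  S -> C T2 | T1 A | T2 B | a
  A -> a | c
  B -> T0 T1
  C -> C T2 | T1 A | T2 B | T2 T0 | a
  T0 -> c
  T1 -> a
  T2 -> b

CYK fill, restricted to cells inside w[1..2]:
  [1..1]={A,T0}  "c"  orig:{A}
  [2..2]={A,C,S,T1}  "a"  orig:{A,C,S}
  [1..2]={B}  "ca"

Original NTs in T[1,2] deriving "ca": ["B"]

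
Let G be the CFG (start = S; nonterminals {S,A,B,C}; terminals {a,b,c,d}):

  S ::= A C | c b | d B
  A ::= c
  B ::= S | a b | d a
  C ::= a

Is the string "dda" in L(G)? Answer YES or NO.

CNF form of G:
  S -> A C | T2 T1 | T3 B
  A -> c
  B -> A C | T0 T1 | T2 T1 | T3 B | T3 T0
  C -> a
  T0 -> a
  T1 -> b
  T2 -> c
  T3 -> d

CYK fill:
  cell(0,0) d: {T3}  orig:{}
  cell(1,1) d: {T3}  orig:{}
  cell(2,2) a: {C,T0}  orig:{C}
  cell(0,1) dd: ∅
  cell(1,2) da: {B}
  cell(0,2) dda: {B,S}

S ∈ T[0,2] ⇒ YES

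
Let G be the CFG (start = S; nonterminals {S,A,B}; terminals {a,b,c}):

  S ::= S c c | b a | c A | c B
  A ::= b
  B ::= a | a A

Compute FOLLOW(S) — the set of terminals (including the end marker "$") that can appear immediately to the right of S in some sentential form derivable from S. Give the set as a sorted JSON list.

Compute FIRST by fixpoint:
[1]
  A via A→b: +{b}
  B via B→a: +{a}
  S via S→b a: +{b}
  S via S→c A: +{c}
  FIRST[S]={b,c}  FIRST[A]={b}  FIRST[B]={a}
[2] — fixpoint
  FIRST[S]={b,c}  FIRST[A]={b}  FIRST[B]={a}

Compute FOLLOW by fixpoint:
seed FOLLOW(S) with $
iter 1:
  S→S c c: FOLLOW(S) ⊇ FIRST(c) = {c}; new: +{c}
  S→c A: FOLLOW(A) ⊇ FOLLOW(S) ⊇ {$,c}; new: +{$,c}
  S→c B: FOLLOW(B) ⊇ FOLLOW(S) ⊇ {$,c}; new: +{$,c}
  FOLLOW(S)={$,c}  FOLLOW(A)={$,c}  FOLLOW(B)={$,c}
iter 2: — fixpoint
  FOLLOW(S)={$,c}  FOLLOW(A)={$,c}  FOLLOW(B)={$,c}

FOLLOW(S) = ["$", "c"]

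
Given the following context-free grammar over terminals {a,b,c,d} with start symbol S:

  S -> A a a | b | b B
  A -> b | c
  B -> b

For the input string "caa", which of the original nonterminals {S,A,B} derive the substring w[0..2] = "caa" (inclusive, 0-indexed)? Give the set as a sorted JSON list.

Convert to CNF:
  S -> A X2 | T1 B | b
  A -> b | c
  B -> b
  T0 -> a
  T1 -> b
  X2 -> T0 T0

CYK fill, restricted to cells inside w[0..2]:
  T[0,0] 'c' = {A}
  T[1,1] 'a' = {T0}  orig:{}
  T[2,2] 'a' = {T0}  orig:{}
  T[0,1] 'ca' = ∅
  T[1,2] 'aa' = {X2}  orig:{}
  T[0,2] 'caa' = {S}

Original NTs in T[0,2] deriving "caa": ["S"]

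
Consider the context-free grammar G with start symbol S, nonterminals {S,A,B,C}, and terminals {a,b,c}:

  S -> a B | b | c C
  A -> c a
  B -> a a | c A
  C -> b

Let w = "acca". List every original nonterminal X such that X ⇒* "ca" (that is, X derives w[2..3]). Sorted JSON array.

CNF form of G:
  S -> T0 C | T1 B | b
  A -> T0 T1
  B -> T0 A | T1 T1
  C -> b
  T0 -> c
  T1 -> a

CYK fill, restricted to cells inside w[2..3]:
  [2..2]={T0}  "c"  orig:{}
  [3..3]={T1}  "a"  orig:{}
  [2..3]={A}  "ca"

Original NTs in T[2,3] deriving "ca": ["A"]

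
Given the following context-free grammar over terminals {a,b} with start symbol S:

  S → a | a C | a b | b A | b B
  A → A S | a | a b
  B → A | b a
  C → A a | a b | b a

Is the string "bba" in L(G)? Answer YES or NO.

Convert to CNF:
  S -> T0 C | T0 T1 | T1 A | T1 B | a
  A -> A S | T0 T1 | a
  B -> A S | T0 T1 | T1 T0 | a
  C -> A T0 | T0 T1 | T1 T0
  T0 -> a
  T1 -> b

CYK table (by increasing span):
  [0..0]={T1}  "b"  orig:{}
  [1..1]={T1}  "b"  orig:{}
  [2..2]={A,B,S,T0}  "a"  orig:{A,B,S}
  [0..1]=∅  "bb"
  [1..2]={B,C,S}  "ba"
  [0..2]={S}  "bba"

S ∈ T[0,2] ⇒ YES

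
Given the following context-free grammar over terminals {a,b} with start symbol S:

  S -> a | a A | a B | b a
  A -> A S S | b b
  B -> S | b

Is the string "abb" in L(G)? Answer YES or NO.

CNF form of G:
  S -> T0 T1 | T1 A | T1 B | a
  A -> A X2 | T0 T0
  B -> T0 T1 | T1 A | T1 B | a | b
  T0 -> b
  T1 -> a
  X2 -> S S

CYK fill:
  T[0,0] 'a' = {B,S,T1}  orig:{B,S}
  T[1,1] 'b' = {B,T0}  orig:{B}
  T[2,2] 'b' = {B,T0}  orig:{B}
  T[0,1] 'ab' = {B,S}
  T[1,2] 'bb' = {A}
  T[0,2] 'abb' = {B,S}

S ∈ T[0,2] ⇒ YES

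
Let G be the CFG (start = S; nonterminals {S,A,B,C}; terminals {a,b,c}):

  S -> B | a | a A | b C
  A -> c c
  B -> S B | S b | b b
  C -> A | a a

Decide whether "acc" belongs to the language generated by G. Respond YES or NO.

CNF form of G:
  S -> S B | S T1 | T1 C | T1 T1 | T2 A | a
  A -> T0 T0
  B -> S B | S T1 | T1 T1
  C -> T0 T0 | T2 T2
  T0 -> c
  T1 -> b
  T2 -> a

CYK fill:
  [0..0]={S,T2}  "a"  orig:{S}
  [1..1]={T0}  "c"  orig:{}
  [2..2]={T0}  "c"  orig:{}
  [0..1]=∅  "ac"
  [1..2]={A,C}  "cc"
  [0..2]={S}  "acc"

S ∈ T[0,2] ⇒ YES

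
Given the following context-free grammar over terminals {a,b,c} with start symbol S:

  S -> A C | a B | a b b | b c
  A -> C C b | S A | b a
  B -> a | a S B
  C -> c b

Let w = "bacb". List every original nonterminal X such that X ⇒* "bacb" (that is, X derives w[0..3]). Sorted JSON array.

Convert to CNF:
  S -> A C | T0 T2 | T1 B | T1 X5
  A -> C X3 | S A | T0 T1
  B -> T1 X4 | a
  C -> T2 T0
  T0 -> b
  T1 -> a
  T2 -> c
  X3 -> C T0
  X4 -> S B
  X5 -> T0 T0

CYK fill, restricted to cells inside w[0..3]:
  [0..0]={T0}  "b"  orig:{}
  [1..1]={B,T1}  "a"  orig:{B}
  [2..2]={T2}  "c"  orig:{}
  [3..3]={T0}  "b"  orig:{}
  [0..1]={A}  "ba"
  [1..2]=∅  "ac"
  [2..3]={C}  "cb"
  [0..2]=∅  "bac"
  [1..3]=∅  "acb"
  [0..3]={S}  "bacb"

Original NTs in T[0,3] deriving "bacb": ["S"]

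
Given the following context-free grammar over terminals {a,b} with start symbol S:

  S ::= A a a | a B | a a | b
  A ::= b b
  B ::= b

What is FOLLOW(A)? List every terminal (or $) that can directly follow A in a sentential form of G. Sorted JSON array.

FIRST sets, iterate to fixpoint:
[1]
  A via A→b b: +{b}
  B via B→b: +{b}
  S via S→A a a: +{b}
  S via S→a B: +{a}
  FIRST[S]={a,b}  FIRST[A]={b}  FIRST[B]={b}
[2] (stable)
  FIRST[S]={a,b}  FIRST[A]={b}  FIRST[B]={b}

Compute FOLLOW by fixpoint:
initialize: $ ∈ FOLLOW(S)
iter 1:
  S→A a a: FOLLOW(A) ⊇ FIRST(a) = {a}; new: +{a}
  S→a B: FOLLOW(B) ⊇ FOLLOW(S) ⊇ {$}; new: +{$}
  S: {$}  A: {a}  B: {$}
iter 2: done
  S: {$}  A: {a}  B: {$}

FOLLOW(A) = ["a"]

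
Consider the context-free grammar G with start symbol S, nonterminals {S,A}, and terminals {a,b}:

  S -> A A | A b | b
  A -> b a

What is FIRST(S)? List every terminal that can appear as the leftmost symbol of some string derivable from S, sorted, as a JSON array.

Compute FIRST by fixpoint:
[1]
  A via A→b a: +{b}
  S via S→A A: +{b}
  FIRST[S]={b}  FIRST[A]={b}
[2] (stable)
  FIRST[S]={b}  FIRST[A]={b}

FIRST(S) = ["b"]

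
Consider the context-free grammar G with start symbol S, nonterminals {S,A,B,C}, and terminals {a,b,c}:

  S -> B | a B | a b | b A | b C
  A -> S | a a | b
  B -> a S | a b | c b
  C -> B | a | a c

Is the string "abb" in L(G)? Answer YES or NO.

CNF form of G:
  S -> T0 B | T0 S | T0 T1 | T1 A | T1 C | T2 T1
  A -> T0 B | T0 S | T0 T0 | T0 T1 | T1 A | T1 C | T2 T1 | b
  B -> T0 S | T0 T1 | T2 T1
  C -> T0 S | T0 T1 | T0 T2 | T2 T1 | a
  T0 -> a
  T1 -> b
  T2 -> c

CYK table (by increasing span):
  [0..0]={C,T0}  "a"  orig:{C}
  [1..1]={A,T1}  "b"  orig:{A}
  [2..2]={A,T1}  "b"  orig:{A}
  [0..1]={A,B,C,S}  "ab"
  [1..2]={A,S}  "bb"
  [0..2]={A,B,C,S}  "abb"

S ∈ T[0,2] ⇒ YES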